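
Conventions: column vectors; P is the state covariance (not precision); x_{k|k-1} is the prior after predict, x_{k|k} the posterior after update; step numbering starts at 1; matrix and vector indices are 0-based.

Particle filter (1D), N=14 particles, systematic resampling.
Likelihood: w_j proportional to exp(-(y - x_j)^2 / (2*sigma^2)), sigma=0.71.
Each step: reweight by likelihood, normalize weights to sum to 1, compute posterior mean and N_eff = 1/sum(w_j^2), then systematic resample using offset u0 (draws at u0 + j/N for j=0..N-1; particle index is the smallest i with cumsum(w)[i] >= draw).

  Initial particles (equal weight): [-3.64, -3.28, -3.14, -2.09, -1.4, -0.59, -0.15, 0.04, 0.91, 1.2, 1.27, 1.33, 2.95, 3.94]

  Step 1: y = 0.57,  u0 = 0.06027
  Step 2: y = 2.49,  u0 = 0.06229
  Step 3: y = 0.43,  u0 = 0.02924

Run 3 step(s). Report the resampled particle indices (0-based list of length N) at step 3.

resampled_idx = [0, 0, 1, 2, 3, 4, 5, 6, 7, 8, 9, 10, 12, 13]

step 1: w=[0.0000, 0.0000, 0.0000, 0.0002, 0.0049, 0.0600, 0.1362, 0.1724, 0.2032, 0.1537, 0.1401, 0.1285, 0.0008, 0.0000]  mean=0.6645  Neff=6.5379  idx=[5, 6, 7, 7, 7, 8, 8, 8, 9, 9, 10, 10, 11, 11]
step 2: w=[0.0001, 0.0006, 0.0016, 0.0016, 0.0016, 0.0516, 0.0516, 0.0516, 0.1179, 0.1179, 0.1403, 0.1403, 0.1617, 0.1617]  mean=1.2103  Neff=7.8474  idx=[6, 7, 8, 8, 9, 10, 10, 11, 11, 12, 12, 13, 13, 13]
step 3: w=[0.1063, 0.1063, 0.0742, 0.0742, 0.0742, 0.0664, 0.0664, 0.0664, 0.0664, 0.0598, 0.0598, 0.0598, 0.0598, 0.0598]  mean=1.1958  Neff=13.3936  idx=[0, 0, 1, 2, 3, 4, 5, 6, 7, 8, 9, 10, 12, 13]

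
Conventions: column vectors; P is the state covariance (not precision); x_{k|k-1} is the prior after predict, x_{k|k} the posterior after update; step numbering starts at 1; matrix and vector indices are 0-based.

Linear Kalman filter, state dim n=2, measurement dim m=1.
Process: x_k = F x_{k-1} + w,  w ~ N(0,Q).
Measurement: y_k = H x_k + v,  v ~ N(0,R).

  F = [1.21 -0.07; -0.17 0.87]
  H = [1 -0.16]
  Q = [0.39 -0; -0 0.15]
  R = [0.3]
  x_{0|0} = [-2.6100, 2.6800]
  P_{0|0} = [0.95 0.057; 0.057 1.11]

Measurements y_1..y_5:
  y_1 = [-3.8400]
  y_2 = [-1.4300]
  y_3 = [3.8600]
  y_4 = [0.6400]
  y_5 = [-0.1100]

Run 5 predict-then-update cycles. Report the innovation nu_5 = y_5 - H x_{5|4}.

innov = [-1.4911]

step 1: x^-=[-3.3457, 2.7753]  P^-=[1.7767 -0.2023; -0.2023 1.0008]  S=[2.1670]  K=[0.8348; -0.1673]  nu=[-0.0503]  x^+=[-3.3877, 2.7837]  P^+=[0.2665 0.1002; 0.1002 0.9401]
step 2: x^-=[-4.2939, 2.9977]  P^-=[0.7678 -0.0053; -0.0053 0.8396]  S=[1.0910]  K=[0.7045; -0.1280]  nu=[3.3436]  x^+=[-1.9383, 2.5696]  P^+=[0.2263 0.0931; 0.0931 0.8217]
step 3: x^-=[-2.5252, 2.5651]  P^-=[0.7095 0.0025; 0.0025 0.7510]  S=[1.0279]  K=[0.6898; -0.1145]  nu=[6.7956]  x^+=[2.1627, 1.7872]  P^+=[0.2203 0.0837; 0.0837 0.7375]
step 4: x^-=[2.4917, 1.1872]  P^-=[0.7020 -0.0012; -0.0012 0.6899]  S=[1.0201]  K=[0.6884; -0.1094]  nu=[-1.6618]  x^+=[1.3478, 1.3689]  P^+=[0.2186 0.0756; 0.0756 0.6777]
step 5: x^-=[1.5350, 0.9619]  P^-=[0.7006 -0.0057; -0.0057 0.6469]  S=[1.0190]  K=[0.6884; -0.1072]  nu=[-1.4911]  x^+=[0.5085, 1.1217]  P^+=[0.2176 0.0695; 0.0695 0.6352]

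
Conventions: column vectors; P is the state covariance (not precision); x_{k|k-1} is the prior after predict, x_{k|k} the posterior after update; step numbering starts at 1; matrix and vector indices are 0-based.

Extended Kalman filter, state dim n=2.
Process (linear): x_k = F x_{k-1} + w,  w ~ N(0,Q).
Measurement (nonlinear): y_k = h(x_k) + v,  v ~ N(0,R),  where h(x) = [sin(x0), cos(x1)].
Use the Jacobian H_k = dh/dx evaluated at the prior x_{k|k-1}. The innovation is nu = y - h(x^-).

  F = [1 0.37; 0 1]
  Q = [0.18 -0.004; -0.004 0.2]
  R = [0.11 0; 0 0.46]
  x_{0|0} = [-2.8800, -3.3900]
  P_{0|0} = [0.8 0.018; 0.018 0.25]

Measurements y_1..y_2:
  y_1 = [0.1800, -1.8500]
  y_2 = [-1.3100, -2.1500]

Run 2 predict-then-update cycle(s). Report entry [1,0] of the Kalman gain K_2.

K[1,0] = -0.3451

step 1: x^-=[-4.1343, -3.3900]  P^-=[1.0275 0.1065; 0.1065 0.4500]  H_jac=[-0.5464 0.0000; 0.0000 -0.2459]  S=[0.4168 0.0143; 0.0143 0.4872]  K=[-1.3466 -0.0142; -0.1320 -0.2232]  nu=[-0.6575, -0.8807]  x^+=[-3.2364, -3.1067]  P^+=[0.2711 0.0266; 0.0266 0.4176]
step 2: x^-=[-4.3859, -3.1067]  P^-=[0.5279 0.1771; 0.1771 0.6176]  H_jac=[-0.3208 0.0000; 0.0000 0.0349]  S=[0.1643 -0.0020; -0.0020 0.4608]  K=[-1.0304 0.0090; -0.3451 0.0453]  nu=[-2.2572, -1.1506]  x^+=[-2.0703, -2.3798]  P^+=[0.3534 0.1184; 0.1184 0.5970]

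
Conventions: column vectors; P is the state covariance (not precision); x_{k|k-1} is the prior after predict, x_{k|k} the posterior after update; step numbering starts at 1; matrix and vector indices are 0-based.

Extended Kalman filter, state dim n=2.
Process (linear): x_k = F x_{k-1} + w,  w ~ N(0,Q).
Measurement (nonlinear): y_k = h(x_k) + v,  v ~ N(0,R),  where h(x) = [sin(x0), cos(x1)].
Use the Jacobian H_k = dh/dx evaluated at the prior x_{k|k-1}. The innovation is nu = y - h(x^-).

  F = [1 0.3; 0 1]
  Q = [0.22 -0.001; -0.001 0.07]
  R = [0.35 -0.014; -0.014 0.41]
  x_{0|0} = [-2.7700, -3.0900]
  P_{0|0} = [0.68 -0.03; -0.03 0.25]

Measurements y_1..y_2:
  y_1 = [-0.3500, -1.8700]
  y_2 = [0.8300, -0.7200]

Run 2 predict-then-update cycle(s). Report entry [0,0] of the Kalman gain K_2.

step 1: x^-=[-3.6970, -3.0900]  P^-=[0.9045 0.0440; 0.0440 0.3200]  H_jac=[-0.8497 0.0000; 0.0000 0.0516]  S=[1.0030 -0.0159; -0.0159 0.4109]  K=[-0.7666 -0.0242; -0.0367 0.0387]  nu=[-0.8773, -0.8713]  x^+=[-3.0034, -3.0916]  P^+=[0.3154 0.0157; 0.0157 0.3180]
step 2: x^-=[-3.9309, -3.0916]  P^-=[0.5734 0.1101; 0.1101 0.3880]  H_jac=[-0.7044 0.0000; 0.0000 0.0500]  S=[0.6345 -0.0179; -0.0179 0.4110]  K=[-0.6370 -0.0143; -0.1211 0.0419]  nu=[0.1202, 0.2788]  x^+=[-4.0114, -3.0945]  P^+=[0.3162 0.0610; 0.0610 0.3778]

K[0,0] = -0.6370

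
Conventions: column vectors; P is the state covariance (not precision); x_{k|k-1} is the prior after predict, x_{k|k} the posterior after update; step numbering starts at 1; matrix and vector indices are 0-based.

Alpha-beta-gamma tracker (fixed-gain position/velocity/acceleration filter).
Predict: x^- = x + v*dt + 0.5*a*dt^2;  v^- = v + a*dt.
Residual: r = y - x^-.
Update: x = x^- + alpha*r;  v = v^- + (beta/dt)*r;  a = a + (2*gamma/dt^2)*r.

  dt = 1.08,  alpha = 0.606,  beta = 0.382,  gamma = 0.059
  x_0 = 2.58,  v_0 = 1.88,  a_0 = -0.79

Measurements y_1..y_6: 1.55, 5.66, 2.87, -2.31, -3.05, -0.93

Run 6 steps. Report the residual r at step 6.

resid = 7.7581

step 1: x_pred=4.1497  r=-2.5997  x^+=2.5743  v^+=0.1073  a^+=-1.0530
step 2: x_pred=2.0760  r=3.5840  x^+=4.2479  v^+=0.2377  a^+=-0.6904
step 3: x_pred=4.1020  r=-1.2320  x^+=3.3554  v^+=-0.9437  a^+=-0.8151
step 4: x_pred=1.8609  r=-4.1709  x^+=-0.6667  v^+=-3.2992  a^+=-1.2370
step 5: x_pred=-4.9513  r=1.9013  x^+=-3.7991  v^+=-3.9627  a^+=-1.0447
step 6: x_pred=-8.6881  r=7.7581  x^+=-3.9867  v^+=-2.3469  a^+=-0.2598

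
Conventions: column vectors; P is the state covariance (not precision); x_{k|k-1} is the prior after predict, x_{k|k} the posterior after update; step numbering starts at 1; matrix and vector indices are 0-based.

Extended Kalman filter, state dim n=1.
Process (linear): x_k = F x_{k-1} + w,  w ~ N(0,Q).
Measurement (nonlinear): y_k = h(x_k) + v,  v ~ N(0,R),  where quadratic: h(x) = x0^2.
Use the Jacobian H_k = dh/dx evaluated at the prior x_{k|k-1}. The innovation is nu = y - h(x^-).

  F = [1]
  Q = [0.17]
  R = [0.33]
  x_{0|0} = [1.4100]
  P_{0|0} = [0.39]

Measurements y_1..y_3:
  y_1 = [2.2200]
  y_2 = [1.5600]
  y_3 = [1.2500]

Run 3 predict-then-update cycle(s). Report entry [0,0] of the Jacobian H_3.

H_jac[0,0] = 2.6023

step 1: x^-=[1.4100]  P^-=[0.5600]  H_jac=[2.8200]  S=[4.7833]  K=[0.3301]  nu=[0.2319]  x^+=[1.4866]  P^+=[0.0386]
step 2: x^-=[1.4866]  P^-=[0.2086]  H_jac=[2.9731]  S=[2.1742]  K=[0.2853]  nu=[-0.6499]  x^+=[1.3012]  P^+=[0.0317]
step 3: x^-=[1.3012]  P^-=[0.2017]  H_jac=[2.6023]  S=[1.6957]  K=[0.3095]  nu=[-0.4430]  x^+=[1.1641]  P^+=[0.0392]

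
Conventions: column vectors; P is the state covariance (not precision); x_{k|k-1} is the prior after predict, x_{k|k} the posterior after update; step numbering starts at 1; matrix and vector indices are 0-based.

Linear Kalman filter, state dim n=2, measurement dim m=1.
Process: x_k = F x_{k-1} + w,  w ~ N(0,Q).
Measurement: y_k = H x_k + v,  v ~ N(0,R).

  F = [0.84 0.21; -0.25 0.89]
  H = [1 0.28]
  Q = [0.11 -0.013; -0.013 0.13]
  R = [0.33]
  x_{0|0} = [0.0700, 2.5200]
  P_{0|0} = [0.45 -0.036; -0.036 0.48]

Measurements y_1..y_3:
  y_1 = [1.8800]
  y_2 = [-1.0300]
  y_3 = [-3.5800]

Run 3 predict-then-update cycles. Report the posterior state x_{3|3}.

step 1: x^-=[0.5880, 2.2253]  P^-=[0.4360 -0.0428; -0.0428 0.5544]  S=[0.7855]  K=[0.5398; 0.1431]  nu=[0.6689]  x^+=[0.9491, 2.3210]  P^+=[0.2071 -0.1035; -0.1035 0.5383]
step 2: x^-=[1.2846, 1.8284]  P^-=[0.2434 -0.0278; -0.0278 0.6154]  S=[0.6060]  K=[0.3887; 0.2384]  nu=[-2.8266]  x^+=[0.1859, 1.1546]  P^+=[0.1518 -0.0840; -0.0840 0.5809]
step 3: x^-=[0.3986, 0.9811]  P^-=[0.2131 0.0053; 0.0053 0.6370]  S=[0.5960]  K=[0.3600; 0.3082]  nu=[-4.2533]  x^+=[-1.1327, -0.3297]  P^+=[0.1358 -0.0608; -0.0608 0.5804]

x_post = [-1.1327, -0.3297]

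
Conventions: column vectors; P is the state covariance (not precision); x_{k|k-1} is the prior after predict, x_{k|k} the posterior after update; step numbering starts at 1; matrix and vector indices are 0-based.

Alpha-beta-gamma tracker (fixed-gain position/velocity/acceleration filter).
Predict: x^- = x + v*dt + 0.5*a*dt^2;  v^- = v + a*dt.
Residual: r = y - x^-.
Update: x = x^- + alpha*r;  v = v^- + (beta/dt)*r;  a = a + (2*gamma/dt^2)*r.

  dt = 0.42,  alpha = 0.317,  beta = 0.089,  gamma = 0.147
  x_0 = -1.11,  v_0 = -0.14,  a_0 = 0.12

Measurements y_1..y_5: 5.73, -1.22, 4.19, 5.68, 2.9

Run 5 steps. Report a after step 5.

step 1: x_pred=-1.1582  r=6.8882  x^+=1.0253  v^+=1.3700  a^+=11.6004
step 2: x_pred=2.6239  r=-3.8439  x^+=1.4054  v^+=5.4277  a^+=5.1938
step 3: x_pred=4.1431  r=0.0469  x^+=4.1580  v^+=7.6190  a^+=5.2720
step 4: x_pred=7.8229  r=-2.1429  x^+=7.1436  v^+=9.3791  a^+=1.7004
step 5: x_pred=11.2328  r=-8.3328  x^+=8.5913  v^+=8.3275  a^+=-12.1876

a_post = -12.1876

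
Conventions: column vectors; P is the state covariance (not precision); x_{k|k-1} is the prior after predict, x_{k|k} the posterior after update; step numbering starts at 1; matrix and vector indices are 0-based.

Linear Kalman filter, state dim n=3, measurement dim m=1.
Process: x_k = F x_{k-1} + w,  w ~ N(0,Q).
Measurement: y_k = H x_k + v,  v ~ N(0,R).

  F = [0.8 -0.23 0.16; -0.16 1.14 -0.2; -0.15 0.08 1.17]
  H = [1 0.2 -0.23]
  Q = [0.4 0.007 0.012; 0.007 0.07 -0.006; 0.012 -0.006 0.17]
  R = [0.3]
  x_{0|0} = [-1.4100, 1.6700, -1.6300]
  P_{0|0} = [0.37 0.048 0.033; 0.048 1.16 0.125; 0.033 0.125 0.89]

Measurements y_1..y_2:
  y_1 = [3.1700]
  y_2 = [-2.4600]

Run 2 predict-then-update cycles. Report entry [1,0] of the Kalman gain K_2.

K[1,0] = -0.3702

step 1: x^-=[-1.7729, 2.4554, -1.5620]  P^-=[0.7025 -0.3050 0.1157; -0.3050 1.5502 0.0511; 0.1157 0.0511 1.4147]  S=[0.9595]  K=[0.6409; -0.0070; -0.2079]  nu=[4.0926]  x^+=[0.8500, 2.4266, -2.4130]  P^+=[0.3084 -0.3007 0.2435; -0.3007 1.5502 0.0497; 0.2435 0.0497 1.3732]
step 2: x^-=[-0.2642, 3.1130, -2.7566]  P^-=[0.8839 -0.8020 0.3833; -0.8020 2.2500 -0.0960; 0.3833 -0.0960 1.9977]  S=[0.8913]  K=[0.7128; -0.3702; -0.1071]  nu=[-3.4524]  x^+=[-2.7251, 4.3909, -2.3870]  P^+=[0.4310 -0.5668 0.4513; -0.5668 2.1279 -0.1314; 0.4513 -0.1314 1.9875]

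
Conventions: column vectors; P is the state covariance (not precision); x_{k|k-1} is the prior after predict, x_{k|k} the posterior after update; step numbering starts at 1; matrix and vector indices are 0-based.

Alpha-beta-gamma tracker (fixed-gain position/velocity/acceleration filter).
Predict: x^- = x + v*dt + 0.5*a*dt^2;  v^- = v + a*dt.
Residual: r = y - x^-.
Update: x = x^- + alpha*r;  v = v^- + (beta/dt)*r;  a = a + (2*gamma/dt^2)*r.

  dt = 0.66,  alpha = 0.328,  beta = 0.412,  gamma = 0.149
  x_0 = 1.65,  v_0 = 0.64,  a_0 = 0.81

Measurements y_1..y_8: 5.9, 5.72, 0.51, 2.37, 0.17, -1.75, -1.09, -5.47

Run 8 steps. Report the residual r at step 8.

resid = 6.7327

step 1: x_pred=2.2488  r=3.6512  x^+=3.4464  v^+=3.4538  a^+=3.3078
step 2: x_pred=6.4464  r=-0.7264  x^+=6.2081  v^+=5.1836  a^+=2.8109
step 3: x_pred=10.2415  r=-9.7315  x^+=7.0496  v^+=0.9639  a^+=-3.8465
step 4: x_pred=6.8480  r=-4.4780  x^+=5.3792  v^+=-4.3701  a^+=-6.9100
step 5: x_pred=0.9899  r=-0.8199  x^+=0.7210  v^+=-9.4425  a^+=-7.4709
step 6: x_pred=-7.1383  r=5.3883  x^+=-5.3709  v^+=-11.0098  a^+=-3.7847
step 7: x_pred=-13.4617  r=12.3717  x^+=-9.4038  v^+=-5.7848  a^+=4.6789
step 8: x_pred=-12.2027  r=6.7327  x^+=-9.9943  v^+=1.5061  a^+=9.2848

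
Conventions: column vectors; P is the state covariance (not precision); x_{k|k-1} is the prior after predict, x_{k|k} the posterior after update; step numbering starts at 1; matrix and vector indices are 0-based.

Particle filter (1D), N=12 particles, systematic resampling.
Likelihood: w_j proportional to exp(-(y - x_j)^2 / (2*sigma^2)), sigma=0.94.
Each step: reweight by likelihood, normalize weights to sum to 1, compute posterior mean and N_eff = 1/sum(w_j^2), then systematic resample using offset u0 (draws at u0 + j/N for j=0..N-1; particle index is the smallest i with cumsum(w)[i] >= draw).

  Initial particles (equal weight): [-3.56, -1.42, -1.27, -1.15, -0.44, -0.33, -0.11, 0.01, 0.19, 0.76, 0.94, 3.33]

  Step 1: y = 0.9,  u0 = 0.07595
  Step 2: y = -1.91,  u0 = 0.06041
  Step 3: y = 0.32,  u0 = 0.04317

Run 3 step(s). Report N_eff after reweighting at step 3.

step 1: w=[0.0000, 0.0096, 0.0140, 0.0186, 0.0728, 0.0854, 0.1129, 0.1285, 0.1512, 0.1989, 0.2009, 0.0071]  mean=0.2683  Neff=6.8805  idx=[4, 5, 6, 7, 7, 8, 8, 9, 9, 10, 10, 10]
step 2: w=[0.2502, 0.2069, 0.1359, 0.1055, 0.1055, 0.0701, 0.0701, 0.0150, 0.0150, 0.0086, 0.0086, 0.0086]  mean=-0.1175  Neff=6.3840  idx=[0, 0, 0, 1, 1, 2, 2, 3, 4, 5, 6, 9]
step 3: w=[0.0706, 0.0706, 0.0706, 0.0770, 0.0770, 0.0881, 0.0881, 0.0927, 0.0927, 0.0969, 0.0969, 0.0787]  mean=-0.0507  Neff=11.8326  idx=[0, 1, 2, 4, 5, 6, 7, 7, 8, 9, 10, 11]

N_eff = 11.8326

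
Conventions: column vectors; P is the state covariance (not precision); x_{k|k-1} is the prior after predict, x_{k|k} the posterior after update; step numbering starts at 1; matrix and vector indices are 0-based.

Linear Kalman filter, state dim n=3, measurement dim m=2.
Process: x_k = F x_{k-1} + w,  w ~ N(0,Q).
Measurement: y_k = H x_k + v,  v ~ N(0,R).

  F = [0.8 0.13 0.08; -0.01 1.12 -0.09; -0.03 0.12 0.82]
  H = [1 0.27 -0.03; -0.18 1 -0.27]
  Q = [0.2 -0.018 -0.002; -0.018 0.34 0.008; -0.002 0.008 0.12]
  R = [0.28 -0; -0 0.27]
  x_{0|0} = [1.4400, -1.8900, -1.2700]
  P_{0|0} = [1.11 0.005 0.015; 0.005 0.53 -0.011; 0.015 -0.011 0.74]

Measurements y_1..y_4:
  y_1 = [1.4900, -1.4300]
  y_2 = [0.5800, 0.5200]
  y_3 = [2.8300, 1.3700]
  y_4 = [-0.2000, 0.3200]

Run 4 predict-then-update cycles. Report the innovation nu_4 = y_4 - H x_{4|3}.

step 1: x^-=[0.8047, -2.0169, -1.3114]  P^-=[0.9268 0.0475 0.0372; 0.0475 1.0131 0.0147; 0.0372 0.0147 0.6233]  S=[1.3044 0.1456; 0.1456 1.3371]  K=[0.7393 -0.1772; 0.1642 0.7304; 0.0310 -0.1232]  nu=[1.1905, 0.3777]  x^+=[1.6179, -1.5455, -1.3211]  P^+=[0.2100 -0.0122 -0.0078; -0.0122 0.2296 0.1281; -0.0078 0.1281 0.6028]
step 2: x^-=[0.9877, -1.6283, -1.3173]  P^-=[0.3413 0.0091 0.0447; 0.0091 0.6074 0.1111; 0.0447 0.1111 0.5545]  S=[0.6665 0.0924; 0.0924 0.8699]  K=[0.5319 -0.1306; 0.1653 0.6443; 0.0960 -0.0638]  nu=[-0.0076, 1.9704]  x^+=[0.7264, -0.3601, -1.4437]  P^+=[0.1508 -0.0060 0.0077; -0.0060 0.2084 0.1316; 0.0077 0.1316 0.5460]
step 3: x^-=[0.4188, -0.2806, -1.2489]  P^-=[0.3060 0.0115 0.0532; 0.0115 0.5795 0.1153; 0.0532 0.1153 0.5158]  S=[0.6298 0.0905; 0.0905 0.8357]  K=[0.5061 -0.1242; 0.1699 0.6352; 0.1170 -0.0528]  nu=[2.4495, 1.3888]  x^+=[1.4860, 1.0176, -1.0356]  P^+=[0.1432 -0.0039 0.0142; -0.0039 0.2045 0.1249; 0.0142 0.1249 0.5060]
step 4: x^-=[1.2382, 1.2181, -0.7716]  P^-=[0.3019 0.0122 0.0544; 0.0122 0.5756 0.1116; 0.0544 0.1116 0.4872]  S=[0.6258 0.0907; 0.0907 0.8315]  K=[0.5030 -0.1232; 0.1704 0.6348; 0.1188 -0.0487]  nu=[-1.7902, -0.8836]  x^+=[0.4467, 0.3522, -0.9412]  P^+=[0.1422 -0.0035 0.0156; -0.0035 0.2028 0.1186; 0.0156 0.1186 0.4775]

innov = [-1.7902, -0.8836]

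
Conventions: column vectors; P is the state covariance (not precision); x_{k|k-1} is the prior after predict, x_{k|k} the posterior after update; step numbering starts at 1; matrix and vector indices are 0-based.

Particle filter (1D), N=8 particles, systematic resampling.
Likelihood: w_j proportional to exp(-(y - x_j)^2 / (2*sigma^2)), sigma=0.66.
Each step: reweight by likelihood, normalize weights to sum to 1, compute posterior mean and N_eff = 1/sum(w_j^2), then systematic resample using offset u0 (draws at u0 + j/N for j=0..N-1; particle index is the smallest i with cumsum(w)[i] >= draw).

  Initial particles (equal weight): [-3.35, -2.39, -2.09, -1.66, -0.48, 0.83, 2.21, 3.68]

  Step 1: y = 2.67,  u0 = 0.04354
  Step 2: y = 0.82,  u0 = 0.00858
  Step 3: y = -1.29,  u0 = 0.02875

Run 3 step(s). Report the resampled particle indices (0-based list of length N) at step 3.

resampled_idx = [0, 1, 2, 3, 4, 5, 6, 7]

step 1: w=[0.0000, 0.0000, 0.0000, 0.0000, 0.0000, 0.0184, 0.7035, 0.2781]  mean=2.5934  Neff=1.7465  idx=[6, 6, 6, 6, 6, 6, 7, 7]
step 2: w=[0.1666, 0.1666, 0.1666, 0.1666, 0.1666, 0.1666, 0.0001, 0.0001]  mean=2.2104  Neff=6.0031  idx=[0, 0, 1, 2, 3, 3, 4, 5]
step 3: w=[0.1250, 0.1250, 0.1250, 0.1250, 0.1250, 0.1250, 0.1250, 0.1250]  mean=2.2100  Neff=8.0000  idx=[0, 1, 2, 3, 4, 5, 6, 7]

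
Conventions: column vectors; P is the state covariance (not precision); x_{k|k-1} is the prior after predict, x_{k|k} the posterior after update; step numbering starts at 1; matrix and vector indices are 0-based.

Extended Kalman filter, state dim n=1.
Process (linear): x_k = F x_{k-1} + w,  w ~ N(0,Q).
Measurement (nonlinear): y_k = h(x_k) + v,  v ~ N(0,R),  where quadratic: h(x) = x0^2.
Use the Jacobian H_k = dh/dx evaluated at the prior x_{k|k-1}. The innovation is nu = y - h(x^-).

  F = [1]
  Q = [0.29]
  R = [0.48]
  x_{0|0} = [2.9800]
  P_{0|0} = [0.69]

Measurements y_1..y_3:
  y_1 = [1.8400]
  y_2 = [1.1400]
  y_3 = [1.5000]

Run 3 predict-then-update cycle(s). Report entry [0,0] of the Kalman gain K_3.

step 1: x^-=[2.9800]  P^-=[0.9800]  H_jac=[5.9600]  S=[35.2912]  K=[0.1655]  nu=[-7.0404]  x^+=[1.8148]  P^+=[0.0133]
step 2: x^-=[1.8148]  P^-=[0.3033]  H_jac=[3.6296]  S=[4.4760]  K=[0.2460]  nu=[-2.1535]  x^+=[1.2851]  P^+=[0.0325]
step 3: x^-=[1.2851]  P^-=[0.3225]  H_jac=[2.5702]  S=[2.6106]  K=[0.3175]  nu=[-0.1515]  x^+=[1.2370]  P^+=[0.0593]

K[0,0] = 0.3175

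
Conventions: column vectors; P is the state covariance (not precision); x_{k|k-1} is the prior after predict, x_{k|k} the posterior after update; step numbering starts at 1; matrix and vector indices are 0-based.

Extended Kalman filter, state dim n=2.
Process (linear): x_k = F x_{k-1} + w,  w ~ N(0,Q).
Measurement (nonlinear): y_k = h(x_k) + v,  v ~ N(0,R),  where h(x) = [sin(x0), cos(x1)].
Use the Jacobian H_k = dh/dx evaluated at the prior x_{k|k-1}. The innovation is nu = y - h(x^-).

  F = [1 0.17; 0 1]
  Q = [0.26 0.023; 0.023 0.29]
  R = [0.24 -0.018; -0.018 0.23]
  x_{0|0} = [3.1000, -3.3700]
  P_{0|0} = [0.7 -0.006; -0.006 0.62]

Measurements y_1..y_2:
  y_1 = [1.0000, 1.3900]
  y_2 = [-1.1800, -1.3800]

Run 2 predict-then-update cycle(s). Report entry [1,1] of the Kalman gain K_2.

step 1: x^-=[2.5271, -3.3700]  P^-=[0.9759 0.1224; 0.1224 0.9100]  H_jac=[-0.8171 0.0000; 0.0000 -0.2264]  S=[0.8915 0.0046; 0.0046 0.2767]  K=[-0.8940 -0.0852; -0.1083 -0.7430]  nu=[0.4235, 2.3640]  x^+=[1.9472, -5.1723]  P^+=[0.2607 0.0154; 0.0154 0.7461]
step 2: x^-=[1.0679, -5.1723]  P^-=[0.5475 0.1653; 0.1653 1.0361]  H_jac=[0.4819 0.0000; 0.0000 -0.8961]  S=[0.3672 -0.0894; -0.0894 1.0620]  K=[0.6990 -0.0806; 0.0042 -0.8739]  nu=[-2.0562, -1.8238]  x^+=[-0.2224, -3.5871]  P^+=[0.3511 0.0347; 0.0347 0.2244]

K[1,1] = -0.8739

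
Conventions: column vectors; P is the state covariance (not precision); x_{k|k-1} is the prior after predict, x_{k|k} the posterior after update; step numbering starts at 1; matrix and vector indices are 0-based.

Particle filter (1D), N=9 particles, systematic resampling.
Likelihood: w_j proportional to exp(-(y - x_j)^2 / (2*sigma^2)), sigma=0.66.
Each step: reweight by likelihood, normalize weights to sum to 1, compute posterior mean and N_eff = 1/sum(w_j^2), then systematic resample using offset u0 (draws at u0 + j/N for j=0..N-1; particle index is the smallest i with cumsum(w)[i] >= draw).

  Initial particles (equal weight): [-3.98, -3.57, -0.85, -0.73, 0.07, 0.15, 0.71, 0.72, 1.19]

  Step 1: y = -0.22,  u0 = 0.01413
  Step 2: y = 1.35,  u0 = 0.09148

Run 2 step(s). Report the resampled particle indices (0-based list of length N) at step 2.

step 1: w=[0.0000, 0.0000, 0.1596, 0.1867, 0.2285, 0.2151, 0.0932, 0.0913, 0.0257]  mean=-0.0612  Neff=5.6672  idx=[2, 2, 3, 4, 4, 4, 5, 6, 7]
step 2: w=[0.0020, 0.0020, 0.0036, 0.0793, 0.0793, 0.0793, 0.0996, 0.3250, 0.3298]  mean=0.4937  Neff=4.1116  idx=[4, 5, 6, 7, 7, 7, 8, 8, 8]

resampled_idx = [4, 5, 6, 7, 7, 7, 8, 8, 8]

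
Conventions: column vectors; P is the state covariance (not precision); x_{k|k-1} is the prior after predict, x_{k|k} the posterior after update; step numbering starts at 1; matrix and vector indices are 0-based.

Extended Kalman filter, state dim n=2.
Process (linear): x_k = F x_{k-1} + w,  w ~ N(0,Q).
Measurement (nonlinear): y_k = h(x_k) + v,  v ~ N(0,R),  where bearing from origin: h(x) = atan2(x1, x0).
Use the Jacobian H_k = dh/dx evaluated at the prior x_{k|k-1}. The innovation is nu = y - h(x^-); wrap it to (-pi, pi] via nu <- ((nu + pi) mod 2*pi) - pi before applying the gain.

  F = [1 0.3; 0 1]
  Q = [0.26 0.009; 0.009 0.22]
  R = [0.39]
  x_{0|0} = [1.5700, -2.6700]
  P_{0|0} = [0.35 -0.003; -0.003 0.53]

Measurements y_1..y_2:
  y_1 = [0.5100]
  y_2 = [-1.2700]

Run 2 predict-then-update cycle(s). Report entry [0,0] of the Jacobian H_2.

H_jac[0,0] = 0.3769

step 1: x^-=[0.7690, -2.6700]  P^-=[0.6559 0.1650; 0.1650 0.7500]  H_jac=[0.3458 0.0996]  S=[0.4873]  K=[0.4993; 0.2704]  nu=[1.8004]  x^+=[1.6679, -2.1831]  P^+=[0.5344 0.0992; 0.0992 0.7144]
step 2: x^-=[1.0129, -2.1831]  P^-=[0.9183 0.3225; 0.3225 0.9344]  H_jac=[0.3769 0.1749]  S=[0.5915]  K=[0.6804; 0.4817]  nu=[-0.1336]  x^+=[0.9220, -2.2475]  P^+=[0.6444 0.1286; 0.1286 0.7971]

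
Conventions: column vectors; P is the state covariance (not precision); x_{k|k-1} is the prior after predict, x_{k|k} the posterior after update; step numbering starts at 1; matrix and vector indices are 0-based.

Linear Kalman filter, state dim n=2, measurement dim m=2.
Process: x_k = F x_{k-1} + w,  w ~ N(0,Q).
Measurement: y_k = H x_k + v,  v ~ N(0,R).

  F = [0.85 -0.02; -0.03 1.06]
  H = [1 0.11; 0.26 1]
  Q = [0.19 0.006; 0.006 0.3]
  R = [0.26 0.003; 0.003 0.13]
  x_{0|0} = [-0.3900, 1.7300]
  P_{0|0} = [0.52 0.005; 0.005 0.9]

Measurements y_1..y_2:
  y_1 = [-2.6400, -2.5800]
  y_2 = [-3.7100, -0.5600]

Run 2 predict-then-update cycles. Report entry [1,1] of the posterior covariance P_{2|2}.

step 1: x^-=[-0.3661, 1.8455]  P^-=[0.5659 -0.0218; -0.0218 1.3114]  S=[0.8370 0.2719; 0.2719 1.4683]  K=[0.6869 -0.0419; -0.1518 0.9174]  nu=[-2.4769, -4.3303]  x^+=[-1.8861, -1.7511]  P^+=[0.1841 -0.0512; -0.0512 0.1321]
step 2: x^-=[-1.5682, -1.7996]  P^-=[0.3248 -0.0477; -0.0477 0.4519]  S=[0.5798 0.0881; 0.0881 0.5790]  K=[0.5543 -0.0209; -0.1145 0.7764]  nu=[-1.9439, 1.6473]  x^+=[-2.6801, -0.2980]  P^+=[0.1484 -0.0396; -0.0396 0.1109]

P_post[1,1] = 0.1109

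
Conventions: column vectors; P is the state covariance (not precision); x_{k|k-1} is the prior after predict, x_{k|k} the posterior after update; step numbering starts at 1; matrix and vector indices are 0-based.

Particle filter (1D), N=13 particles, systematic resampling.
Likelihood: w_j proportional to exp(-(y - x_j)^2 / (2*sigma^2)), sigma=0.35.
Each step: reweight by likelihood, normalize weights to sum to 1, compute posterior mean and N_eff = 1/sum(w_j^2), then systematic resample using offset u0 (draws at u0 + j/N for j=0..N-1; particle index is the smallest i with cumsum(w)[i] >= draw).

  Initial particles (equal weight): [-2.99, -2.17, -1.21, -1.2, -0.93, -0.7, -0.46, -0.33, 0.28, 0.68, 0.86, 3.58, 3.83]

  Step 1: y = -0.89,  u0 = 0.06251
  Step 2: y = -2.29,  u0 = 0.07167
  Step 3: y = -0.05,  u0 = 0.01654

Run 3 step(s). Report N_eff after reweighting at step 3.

N_eff = 4.3946

step 1: w=[0.0000, 0.0003, 0.1669, 0.1713, 0.2519, 0.2188, 0.1192, 0.0705, 0.0009, 0.0000, 0.0000, 0.0000, 0.0000]  mean=-0.8736  Neff=5.3262  idx=[2, 2, 3, 3, 4, 4, 4, 5, 5, 5, 6, 6, 7]
step 2: w=[0.2483, 0.2483, 0.2273, 0.2273, 0.0153, 0.0153, 0.0153, 0.0010, 0.0010, 0.0010, 0.0000, 0.0000, 0.0000]  mean=-1.1911  Neff=4.3984  idx=[0, 0, 0, 1, 1, 1, 2, 2, 2, 3, 3, 3, 6]
step 3: w=[0.0437, 0.0437, 0.0437, 0.0437, 0.0437, 0.0437, 0.0480, 0.0480, 0.0480, 0.0480, 0.0480, 0.0480, 0.4497]  mean=-1.0812  Neff=4.3946  idx=[0, 2, 3, 5, 7, 8, 10, 12, 12, 12, 12, 12, 12]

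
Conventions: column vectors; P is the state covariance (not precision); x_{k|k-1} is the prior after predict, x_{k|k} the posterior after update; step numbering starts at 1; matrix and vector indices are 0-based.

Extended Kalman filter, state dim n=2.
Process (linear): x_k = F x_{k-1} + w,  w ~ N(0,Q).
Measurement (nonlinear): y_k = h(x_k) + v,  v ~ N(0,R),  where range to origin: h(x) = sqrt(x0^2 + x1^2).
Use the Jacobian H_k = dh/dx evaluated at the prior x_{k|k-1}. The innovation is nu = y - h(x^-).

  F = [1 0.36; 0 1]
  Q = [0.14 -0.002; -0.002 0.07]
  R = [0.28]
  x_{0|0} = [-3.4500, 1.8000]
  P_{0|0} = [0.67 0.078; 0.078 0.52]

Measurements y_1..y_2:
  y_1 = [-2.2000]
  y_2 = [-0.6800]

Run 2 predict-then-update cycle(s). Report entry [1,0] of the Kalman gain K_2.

step 1: x^-=[-2.8020, 1.8000]  P^-=[0.9336 0.2632; 0.2632 0.5900]  H_jac=[-0.8414 0.5405]  S=[0.8738]  K=[-0.7361; 0.1115]  nu=[-5.5303]  x^+=[1.2687, 1.1833]  P^+=[0.4601 0.3349; 0.3349 0.5791]
step 2: x^-=[1.6947, 1.1833]  P^-=[0.9163 0.5414; 0.5414 0.6491]  H_jac=[0.8199 0.5725]  S=[1.6170]  K=[0.6563; 0.5043]  nu=[-2.7469]  x^+=[-0.1081, -0.2021]  P^+=[0.2198 0.0062; 0.0062 0.2378]

K[1,0] = 0.5043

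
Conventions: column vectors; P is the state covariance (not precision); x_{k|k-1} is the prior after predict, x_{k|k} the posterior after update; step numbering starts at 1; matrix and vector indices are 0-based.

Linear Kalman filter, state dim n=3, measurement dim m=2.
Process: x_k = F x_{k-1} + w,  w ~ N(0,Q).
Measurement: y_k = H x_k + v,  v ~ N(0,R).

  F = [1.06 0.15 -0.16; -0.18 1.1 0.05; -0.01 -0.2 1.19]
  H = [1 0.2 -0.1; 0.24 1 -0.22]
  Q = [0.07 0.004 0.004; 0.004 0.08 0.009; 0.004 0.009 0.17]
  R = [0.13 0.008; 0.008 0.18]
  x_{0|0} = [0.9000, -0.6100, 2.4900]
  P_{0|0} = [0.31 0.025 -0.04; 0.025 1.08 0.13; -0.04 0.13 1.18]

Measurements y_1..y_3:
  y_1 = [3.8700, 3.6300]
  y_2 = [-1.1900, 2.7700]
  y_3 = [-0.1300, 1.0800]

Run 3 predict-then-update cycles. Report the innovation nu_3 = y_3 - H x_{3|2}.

step 1: x^-=[0.4641, -0.7085, 3.0761]  P^-=[0.4881 0.1169 -0.2849; 0.1169 1.4049 0.0203; -0.2849 0.0203 1.8234]  S=[0.7955 0.6354; 0.6354 1.7786]  K=[0.7634 -0.1059; -0.2013 0.8751; -0.5324 -0.0624]  nu=[3.8552, 4.9039]  x^+=[2.8879, 2.8068, 0.7176]  P^+=[0.1073 -0.0341 0.0211; -0.0341 0.2345 0.3202; 0.0211 0.3202 1.5488]
step 2: x^-=[3.3674, 2.6035, 0.2637]  P^-=[0.2021 -0.0812 -0.1977; -0.0812 0.4194 0.4603; -0.1977 0.4603 2.2196]  S=[0.3598 0.0861; 0.0861 0.4979]  K=[0.5909 -0.0805; -0.2754 0.6475; -0.9121 0.0061]  nu=[-5.0517, -0.5837]  x^+=[0.4291, 3.6168, 4.8676]  P^+=[0.0815 -0.0315 -0.0102; -0.0315 0.2141 0.4189; -0.0102 0.4189 1.9213]
step 3: x^-=[0.2185, 4.1447, 5.0648]  P^-=[0.1889 -0.0989 -0.2870; -0.0989 0.4052 0.6219; -0.2870 0.6219 2.7000]  S=[0.3550 0.0706; 0.0706 0.4360]  K=[0.5711 -0.0706; -0.3483 0.6176; -1.2399 0.1068]  nu=[-0.6710, -2.0028]  x^+=[-0.0233, 3.1414, 5.6830]  P^+=[0.0766 -0.0359 -0.0428; -0.0359 0.2262 0.4965; -0.0428 0.4965 2.1679]

innov = [-0.6710, -2.0028]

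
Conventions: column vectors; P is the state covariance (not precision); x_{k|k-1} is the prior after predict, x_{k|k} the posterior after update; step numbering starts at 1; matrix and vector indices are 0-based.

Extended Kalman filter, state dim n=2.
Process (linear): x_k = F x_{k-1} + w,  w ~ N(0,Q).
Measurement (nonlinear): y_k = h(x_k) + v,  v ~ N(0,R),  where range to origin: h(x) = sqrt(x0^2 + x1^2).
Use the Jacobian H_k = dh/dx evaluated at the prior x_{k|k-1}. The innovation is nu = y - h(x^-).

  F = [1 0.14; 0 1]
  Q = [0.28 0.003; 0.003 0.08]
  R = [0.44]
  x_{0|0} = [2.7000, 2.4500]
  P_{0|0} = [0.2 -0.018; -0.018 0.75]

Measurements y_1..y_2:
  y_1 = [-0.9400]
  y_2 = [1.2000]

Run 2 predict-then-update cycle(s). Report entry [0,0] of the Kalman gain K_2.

K[0,0] = 0.5663

step 1: x^-=[3.0430, 2.4500]  P^-=[0.4897 0.0900; 0.0900 0.8300]  H_jac=[0.7789 0.6271]  S=[1.1514]  K=[0.3803; 0.5129]  nu=[-4.8467]  x^+=[1.2000, -0.0361]  P^+=[0.3232 -0.1346; -0.1346 0.5270]
step 2: x^-=[1.1949, -0.0361]  P^-=[0.5758 -0.0578; -0.0578 0.6070]  H_jac=[0.9995 -0.0302]  S=[1.0193]  K=[0.5663; -0.0746]  nu=[0.0045]  x^+=[1.1975, -0.0364]  P^+=[0.2489 -0.0147; -0.0147 0.6014]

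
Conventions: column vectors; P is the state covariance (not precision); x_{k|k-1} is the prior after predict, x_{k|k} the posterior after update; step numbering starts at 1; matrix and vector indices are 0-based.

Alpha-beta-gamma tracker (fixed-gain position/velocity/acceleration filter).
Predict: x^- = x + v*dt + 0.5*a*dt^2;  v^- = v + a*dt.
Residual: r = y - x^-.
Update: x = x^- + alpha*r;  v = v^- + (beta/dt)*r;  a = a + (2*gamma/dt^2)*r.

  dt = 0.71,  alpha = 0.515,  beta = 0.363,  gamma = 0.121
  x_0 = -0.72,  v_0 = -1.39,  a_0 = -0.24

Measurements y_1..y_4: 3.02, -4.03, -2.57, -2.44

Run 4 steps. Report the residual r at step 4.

resid = 1.1720

step 1: x_pred=-1.7674  r=4.7874  x^+=0.6981  v^+=0.8872  a^+=2.0583
step 2: x_pred=1.8468  r=-5.8768  x^+=-1.1797  v^+=-0.6560  a^+=-0.7630
step 3: x_pred=-1.8378  r=-0.7322  x^+=-2.2149  v^+=-1.5721  a^+=-1.1145
step 4: x_pred=-3.6120  r=1.1720  x^+=-3.0084  v^+=-1.7642  a^+=-0.5519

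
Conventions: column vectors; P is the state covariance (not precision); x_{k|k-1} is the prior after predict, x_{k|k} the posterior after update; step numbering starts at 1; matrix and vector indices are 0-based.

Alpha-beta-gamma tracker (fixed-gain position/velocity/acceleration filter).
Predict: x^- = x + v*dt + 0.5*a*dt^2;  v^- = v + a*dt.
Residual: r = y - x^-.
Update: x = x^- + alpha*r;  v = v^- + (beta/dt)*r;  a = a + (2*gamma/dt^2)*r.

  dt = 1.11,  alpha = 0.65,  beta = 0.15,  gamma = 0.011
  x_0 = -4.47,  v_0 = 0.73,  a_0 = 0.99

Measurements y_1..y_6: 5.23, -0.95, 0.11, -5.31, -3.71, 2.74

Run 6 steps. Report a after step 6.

a_post = 0.5929

step 1: x_pred=-3.0498  r=8.2798  x^+=2.3321  v^+=2.9478  a^+=1.1378
step 2: x_pred=6.3051  r=-7.2551  x^+=1.5893  v^+=3.2304  a^+=1.0083
step 3: x_pred=5.7962  r=-5.6862  x^+=2.1002  v^+=3.5812  a^+=0.9068
step 4: x_pred=6.6339  r=-11.9439  x^+=-1.1296  v^+=2.9737  a^+=0.6935
step 5: x_pred=2.5984  r=-6.3084  x^+=-1.5021  v^+=2.8910  a^+=0.5809
step 6: x_pred=2.0647  r=0.6753  x^+=2.5037  v^+=3.6270  a^+=0.5929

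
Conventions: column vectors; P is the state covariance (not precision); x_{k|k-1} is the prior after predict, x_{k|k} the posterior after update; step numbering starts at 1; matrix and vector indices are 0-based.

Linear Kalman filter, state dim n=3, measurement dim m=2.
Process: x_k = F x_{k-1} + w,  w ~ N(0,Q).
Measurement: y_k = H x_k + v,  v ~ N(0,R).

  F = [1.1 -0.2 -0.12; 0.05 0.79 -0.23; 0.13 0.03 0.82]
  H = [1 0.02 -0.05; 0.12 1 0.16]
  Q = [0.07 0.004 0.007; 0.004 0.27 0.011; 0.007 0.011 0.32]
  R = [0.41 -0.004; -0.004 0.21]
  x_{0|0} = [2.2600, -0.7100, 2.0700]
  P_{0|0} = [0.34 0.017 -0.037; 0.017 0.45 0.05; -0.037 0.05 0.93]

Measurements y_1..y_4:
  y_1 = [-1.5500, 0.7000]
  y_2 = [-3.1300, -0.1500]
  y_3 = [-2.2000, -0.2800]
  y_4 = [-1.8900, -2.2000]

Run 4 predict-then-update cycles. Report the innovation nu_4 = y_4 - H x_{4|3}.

step 1: x^-=[2.3796, -0.9240, 1.9699]  P^-=[0.5175 -0.0010 -0.0796; -0.0010 0.5849 -0.1181; -0.0796 -0.1181 0.9462]  S=[0.9382 0.0545; 0.0545 0.7855]  K=[0.5544 0.0231; -0.0242 0.7221; -0.1402 0.0399]  nu=[-3.8126, 1.0233]  x^+=[0.2894, -0.0927, 2.5451]  P^+=[0.2273 -0.0233 -0.0085; -0.0233 0.1767 -0.1384; -0.0085 -0.1384 0.9271]
step 2: x^-=[0.0315, -0.6441, 2.1218]  P^-=[0.3712 0.0031 -0.0373; 0.0031 0.4785 -0.2494; -0.0373 -0.2494 0.9386]  S=[0.7881 0.0517; 0.0517 0.6374]  K=[0.4717 0.0272; -0.0133 0.6898; -0.1031 -0.1543]  nu=[-3.0425, 0.1509]  x^+=[-1.3996, -0.4996, 2.4121]  P^+=[0.1941 -0.0207 0.0076; -0.0207 0.1760 -0.1791; 0.0076 -0.1791 0.9134]
step 3: x^-=[-1.7291, -1.0195, 1.7810]  P^-=[0.3235 0.0011 -0.0196; 0.0011 0.4919 -0.2727; -0.0196 -0.2727 0.9303]  S=[0.7386 0.0480; 0.0480 0.6427]  K=[0.4378 0.0245; -0.0122 0.6987; -0.0845 -0.1900]  nu=[-0.3615, 0.6620]  x^+=[-1.8711, -0.5525, 1.6858]  P^+=[0.1806 -0.0207 0.0148; -0.0207 0.1789 -0.1854; 0.0148 -0.1854 0.9002]
step 4: x^-=[-2.1500, -0.9178, 1.1225]  P^-=[0.3049 -0.0020 -0.0128; -0.0020 0.4951 -0.2742; -0.0128 -0.2742 0.9224]  S=[0.7191 0.0439; 0.0439 0.6444]  K=[0.4235 0.0216; -0.0128 0.7008; -0.0777 -0.1935]  nu=[0.3345, -1.2038]  x^+=[-2.0344, -1.7656, 1.3295]  P^+=[0.1748 -0.0209 0.0173; -0.0209 0.1794 -0.1852; 0.0173 -0.1852 0.8926]

innov = [0.3345, -1.2038]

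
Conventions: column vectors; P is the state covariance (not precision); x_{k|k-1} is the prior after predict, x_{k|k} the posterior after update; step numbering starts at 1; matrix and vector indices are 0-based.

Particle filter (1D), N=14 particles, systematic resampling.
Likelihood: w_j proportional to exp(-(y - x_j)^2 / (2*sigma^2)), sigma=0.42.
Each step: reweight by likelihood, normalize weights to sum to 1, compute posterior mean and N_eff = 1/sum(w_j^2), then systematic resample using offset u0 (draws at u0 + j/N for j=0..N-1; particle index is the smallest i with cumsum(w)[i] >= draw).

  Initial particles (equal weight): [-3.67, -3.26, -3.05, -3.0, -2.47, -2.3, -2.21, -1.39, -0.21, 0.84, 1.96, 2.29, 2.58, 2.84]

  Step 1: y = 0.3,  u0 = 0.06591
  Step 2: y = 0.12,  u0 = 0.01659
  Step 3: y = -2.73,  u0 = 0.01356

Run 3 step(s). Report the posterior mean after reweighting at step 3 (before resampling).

step 1: w=[0.0000, 0.0000, 0.0000, 0.0000, 0.0000, 0.0000, 0.0000, 0.0003, 0.5219, 0.4773, 0.0004, 0.0000, 0.0000, 0.0000]  mean=0.2918  Neff=1.9992  idx=[8, 8, 8, 8, 8, 8, 8, 9, 9, 9, 9, 9, 9, 9]
step 2: w=[0.1088, 0.1088, 0.1088, 0.1088, 0.1088, 0.1088, 0.1088, 0.0341, 0.0341, 0.0341, 0.0341, 0.0341, 0.0341, 0.0341]  mean=0.0405  Neff=10.9938  idx=[0, 0, 1, 2, 2, 3, 4, 4, 5, 6, 6, 8, 10, 12]
step 3: w=[0.0909, 0.0909, 0.0909, 0.0909, 0.0909, 0.0909, 0.0909, 0.0909, 0.0909, 0.0909, 0.0909, 0.0000, 0.0000, 0.0000]  mean=-0.2100  Neff=11.0000  idx=[0, 0, 1, 2, 3, 4, 4, 5, 6, 7, 8, 8, 9, 10]

post_mean = -0.2100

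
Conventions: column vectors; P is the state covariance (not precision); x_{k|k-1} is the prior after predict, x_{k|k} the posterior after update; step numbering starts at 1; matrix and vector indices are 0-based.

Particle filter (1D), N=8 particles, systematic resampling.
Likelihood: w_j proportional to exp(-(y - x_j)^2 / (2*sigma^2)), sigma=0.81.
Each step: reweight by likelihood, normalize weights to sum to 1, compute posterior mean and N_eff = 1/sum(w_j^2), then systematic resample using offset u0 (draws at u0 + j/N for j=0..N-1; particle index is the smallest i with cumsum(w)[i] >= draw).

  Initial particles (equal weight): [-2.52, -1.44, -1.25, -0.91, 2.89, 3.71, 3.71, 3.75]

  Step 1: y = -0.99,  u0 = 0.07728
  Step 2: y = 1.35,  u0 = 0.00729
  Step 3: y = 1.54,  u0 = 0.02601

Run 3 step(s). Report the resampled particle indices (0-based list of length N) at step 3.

step 1: w=[0.0566, 0.2886, 0.3198, 0.3351, 0.0000, 0.0000, 0.0000, 0.0000]  mean=-1.2627  Neff=3.3221  idx=[1, 1, 1, 2, 2, 3, 3, 3]
step 2: w=[0.0329, 0.0329, 0.0329, 0.0717, 0.0717, 0.2527, 0.2527, 0.2527]  mean=-1.0110  Neff=4.8772  idx=[0, 3, 5, 5, 6, 6, 7, 7]
step 3: w=[0.0175, 0.0404, 0.1570, 0.1570, 0.1570, 0.1570, 0.1570, 0.1570]  mean=-0.9330  Neff=6.6728  idx=[1, 2, 3, 4, 4, 5, 6, 7]

resampled_idx = [1, 2, 3, 4, 4, 5, 6, 7]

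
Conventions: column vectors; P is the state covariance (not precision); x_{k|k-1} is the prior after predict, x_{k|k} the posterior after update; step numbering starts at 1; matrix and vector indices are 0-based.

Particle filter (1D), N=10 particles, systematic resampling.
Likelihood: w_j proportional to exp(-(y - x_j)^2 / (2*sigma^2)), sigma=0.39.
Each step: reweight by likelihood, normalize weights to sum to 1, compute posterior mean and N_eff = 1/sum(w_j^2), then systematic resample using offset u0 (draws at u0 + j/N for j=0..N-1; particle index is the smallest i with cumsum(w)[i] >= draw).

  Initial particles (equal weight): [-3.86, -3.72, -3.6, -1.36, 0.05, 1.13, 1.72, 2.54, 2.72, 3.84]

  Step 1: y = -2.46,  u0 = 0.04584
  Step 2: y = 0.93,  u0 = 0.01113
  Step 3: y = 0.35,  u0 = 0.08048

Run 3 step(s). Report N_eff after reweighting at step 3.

step 1: w=[0.0401, 0.1364, 0.3515, 0.4720, 0.0000, 0.0000, 0.0000, 0.0000, 0.0000, 0.0000]  mean=-2.5696  Neff=2.7282  idx=[1, 1, 2, 2, 2, 3, 3, 3, 3, 3]
step 2: w=[0.0000, 0.0000, 0.0000, 0.0000, 0.0000, 0.2000, 0.2000, 0.2000, 0.2000, 0.2000]  mean=-1.3600  Neff=5.0000  idx=[5, 5, 6, 6, 7, 7, 8, 8, 9, 9]
step 3: w=[0.1000, 0.1000, 0.1000, 0.1000, 0.1000, 0.1000, 0.1000, 0.1000, 0.1000, 0.1000]  mean=-1.3600  Neff=10.0000  idx=[0, 1, 2, 3, 4, 5, 6, 7, 8, 9]

N_eff = 10.0000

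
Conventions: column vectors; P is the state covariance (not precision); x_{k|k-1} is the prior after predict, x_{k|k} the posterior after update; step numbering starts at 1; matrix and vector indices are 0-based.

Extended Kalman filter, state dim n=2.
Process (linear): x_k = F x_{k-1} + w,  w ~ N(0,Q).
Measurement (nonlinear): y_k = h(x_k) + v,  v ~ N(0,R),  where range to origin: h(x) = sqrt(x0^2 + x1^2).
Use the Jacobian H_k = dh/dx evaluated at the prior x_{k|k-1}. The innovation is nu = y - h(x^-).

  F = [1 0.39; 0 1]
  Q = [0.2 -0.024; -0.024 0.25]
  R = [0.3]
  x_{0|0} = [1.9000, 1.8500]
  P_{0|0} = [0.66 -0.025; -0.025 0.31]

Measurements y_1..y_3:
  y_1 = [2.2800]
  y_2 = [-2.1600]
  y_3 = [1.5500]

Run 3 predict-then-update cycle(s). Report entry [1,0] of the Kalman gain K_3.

K[1,0] = -0.7117

step 1: x^-=[2.6215, 1.8500]  P^-=[0.8877 0.0719; 0.0719 0.5600]  H_jac=[0.8170 0.5766]  S=[1.1465]  K=[0.6688; 0.3329]  nu=[-0.9285]  x^+=[2.0005, 1.5409]  P^+=[0.3749 -0.1833; -0.1833 0.4330]
step 2: x^-=[2.6015, 1.5409]  P^-=[0.4978 -0.0385; -0.0385 0.6830]  H_jac=[0.8604 0.5096]  S=[0.8122]  K=[0.5032; 0.3878]  nu=[-5.1836]  x^+=[-0.0070, -0.4694]  P^+=[0.2921 -0.1970; -0.1970 0.5608]
step 3: x^-=[-0.1901, -0.4694]  P^-=[0.4238 -0.0022; -0.0022 0.8108]  H_jac=[-0.3753 -0.9269]  S=[1.0547]  K=[-0.1488; -0.7117]  nu=[1.0436]  x^+=[-0.3454, -1.2121]  P^+=[0.4004 -0.1140; -0.1140 0.2765]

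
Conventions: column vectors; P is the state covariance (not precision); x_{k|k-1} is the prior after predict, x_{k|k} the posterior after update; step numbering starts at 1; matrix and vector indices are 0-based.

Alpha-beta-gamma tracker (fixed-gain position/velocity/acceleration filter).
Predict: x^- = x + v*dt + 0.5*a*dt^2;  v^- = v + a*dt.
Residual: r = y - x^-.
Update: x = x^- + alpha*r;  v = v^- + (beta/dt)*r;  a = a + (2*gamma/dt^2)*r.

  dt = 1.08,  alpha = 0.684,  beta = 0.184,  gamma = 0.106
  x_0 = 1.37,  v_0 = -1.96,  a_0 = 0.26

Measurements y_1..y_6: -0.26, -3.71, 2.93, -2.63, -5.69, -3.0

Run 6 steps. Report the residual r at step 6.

step 1: x_pred=-0.5952  r=0.3352  x^+=-0.3659  v^+=-1.6221  a^+=0.3209
step 2: x_pred=-1.9306  r=-1.7794  x^+=-3.1477  v^+=-1.5787  a^+=-0.0025
step 3: x_pred=-4.8541  r=7.7841  x^+=0.4702  v^+=-0.2552  a^+=1.4123
step 4: x_pred=1.0183  r=-3.6483  x^+=-1.4771  v^+=0.6486  a^+=0.7492
step 5: x_pred=-0.3397  r=-5.3503  x^+=-3.9993  v^+=0.5462  a^+=-0.2232
step 6: x_pred=-3.5396  r=0.5396  x^+=-3.1705  v^+=0.3970  a^+=-0.1251

resid = 0.5396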